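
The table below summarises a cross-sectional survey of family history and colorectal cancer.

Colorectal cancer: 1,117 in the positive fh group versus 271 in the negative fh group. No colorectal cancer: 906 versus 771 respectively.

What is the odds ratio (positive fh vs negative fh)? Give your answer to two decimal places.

3.51

From the description: a = 1117, b = 906, c = 271, d = 771.
OR = (a·d)/(b·c) = (1117 × 771) / (906 × 271) = 861207 / 245526 = 3.50760
The odds of colorectal cancer are about 3.51 times as high in the positive fh group.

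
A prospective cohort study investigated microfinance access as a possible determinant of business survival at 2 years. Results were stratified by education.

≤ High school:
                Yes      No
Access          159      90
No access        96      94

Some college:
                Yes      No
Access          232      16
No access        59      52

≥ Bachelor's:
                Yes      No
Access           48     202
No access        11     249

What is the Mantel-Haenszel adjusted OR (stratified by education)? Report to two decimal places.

OR_MH = Σ(aᵢdᵢ/nᵢ) / Σ(bᵢcᵢ/nᵢ), where nᵢ is the stratum total.
Stratum 1 (≤ High school): n = 439; a·d/n = 159·94/439 = 34.0456; b·c/n = 90·96/439 = 19.6811
Stratum 2 (Some college): n = 359; a·d/n = 232·52/359 = 33.6045; b·c/n = 16·59/359 = 2.6295
Stratum 3 (≥ Bachelor's): n = 510; a·d/n = 48·249/510 = 23.4353; b·c/n = 202·11/510 = 4.3569
OR_MH = (34.0456 + 33.6045 + 23.4353) / (19.6811 + 2.6295 + 4.3569) = 91.0853 / 26.6675 = 3.41559

3.42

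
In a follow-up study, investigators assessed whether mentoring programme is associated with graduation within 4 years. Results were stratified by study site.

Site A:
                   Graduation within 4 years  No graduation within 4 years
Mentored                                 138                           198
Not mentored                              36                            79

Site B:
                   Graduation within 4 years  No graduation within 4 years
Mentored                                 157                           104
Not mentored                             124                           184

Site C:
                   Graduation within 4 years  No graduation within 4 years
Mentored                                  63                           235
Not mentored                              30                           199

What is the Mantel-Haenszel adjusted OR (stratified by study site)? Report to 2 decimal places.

1.90

OR_MH = Σ(aᵢdᵢ/nᵢ) / Σ(bᵢcᵢ/nᵢ), where nᵢ is the stratum total.
Stratum 1 (Site A): n = 451; a·d/n = 138·79/451 = 24.1729; b·c/n = 198·36/451 = 15.8049
Stratum 2 (Site B): n = 569; a·d/n = 157·184/569 = 50.7698; b·c/n = 104·124/569 = 22.6643
Stratum 3 (Site C): n = 527; a·d/n = 63·199/527 = 23.7894; b·c/n = 235·30/527 = 13.3776
OR_MH = (24.1729 + 50.7698 + 23.7894) / (15.8049 + 22.6643 + 13.3776) = 98.7321 / 51.8468 = 1.90430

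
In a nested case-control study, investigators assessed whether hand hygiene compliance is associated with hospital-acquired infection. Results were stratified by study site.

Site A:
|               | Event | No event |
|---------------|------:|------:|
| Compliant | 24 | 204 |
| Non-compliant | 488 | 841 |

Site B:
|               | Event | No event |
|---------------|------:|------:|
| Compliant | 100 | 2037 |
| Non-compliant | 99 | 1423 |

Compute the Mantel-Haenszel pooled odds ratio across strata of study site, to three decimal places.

0.436

OR_MH = Σ(aᵢdᵢ/nᵢ) / Σ(bᵢcᵢ/nᵢ), where nᵢ is the stratum total.
Stratum 1 (Site A): n = 1557; a·d/n = 24·841/1557 = 12.9634; b·c/n = 204·488/1557 = 63.9383
Stratum 2 (Site B): n = 3659; a·d/n = 100·1423/3659 = 38.8904; b·c/n = 2037·99/3659 = 55.1142
OR_MH = (12.9634 + 38.8904) / (63.9383 + 55.1142) = 51.8538 / 119.0526 = 0.43555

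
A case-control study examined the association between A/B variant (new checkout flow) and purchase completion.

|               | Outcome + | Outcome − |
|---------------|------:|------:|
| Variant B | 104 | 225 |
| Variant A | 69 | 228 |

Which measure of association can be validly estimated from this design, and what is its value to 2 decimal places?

1.53

Cells: a = 104, b = 225, c = 69, d = 228.
This is a case-control study: participants were sampled on outcome status, so risks in the source population cannot be estimated directly — relative risk is not valid here. The odds ratio is the appropriate measure.
OR = (a·d)/(b·c) = (104 × 228) / (225 × 69) = 23712 / 15525 = 1.52734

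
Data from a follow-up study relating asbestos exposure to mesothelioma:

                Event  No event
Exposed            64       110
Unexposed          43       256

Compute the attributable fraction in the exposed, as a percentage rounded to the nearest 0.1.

60.9

Cells: a = 64, b = 110, c = 43, d = 256.
Risk in exposed = 64/174 = 0.36782; risk in unexposed = 43/299 = 0.14381.
RR = 0.36782/0.14381 = 2.55760
AR% = (RR − 1)/RR × 100 = (2.55760 − 1)/2.55760 × 100 = 60.9009%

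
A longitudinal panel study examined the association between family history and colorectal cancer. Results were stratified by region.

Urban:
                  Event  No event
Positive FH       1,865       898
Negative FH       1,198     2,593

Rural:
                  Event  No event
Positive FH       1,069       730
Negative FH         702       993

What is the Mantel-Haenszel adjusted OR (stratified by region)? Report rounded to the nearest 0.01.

OR_MH = Σ(aᵢdᵢ/nᵢ) / Σ(bᵢcᵢ/nᵢ), where nᵢ is the stratum total.
Stratum 1 (Urban): n = 6554; a·d/n = 1865·2593/6554 = 737.8616; b·c/n = 898·1198/6554 = 164.1446
Stratum 2 (Rural): n = 3494; a·d/n = 1069·993/3494 = 303.8114; b·c/n = 730·702/3494 = 146.6686
OR_MH = (737.8616 + 303.8114) / (164.1446 + 146.6686) = 1041.6730 / 310.8132 = 3.35144

3.35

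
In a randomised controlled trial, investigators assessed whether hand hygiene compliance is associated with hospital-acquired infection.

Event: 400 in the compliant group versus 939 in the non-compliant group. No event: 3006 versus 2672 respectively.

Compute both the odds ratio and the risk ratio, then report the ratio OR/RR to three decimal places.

0.838

From the description: a = 400, b = 3006, c = 939, d = 2672.
OR = (400·2672)/(3006·939) = 1068800/2822634 = 0.37865
Risk in exposed = 400/3406 = 0.11744; risk in unexposed = 939/3611 = 0.26004; RR = 0.45162
OR/RR = 0.37865 / 0.45162 = 0.83843
The outcome is not rare, so the OR lies further from 1 than the RR.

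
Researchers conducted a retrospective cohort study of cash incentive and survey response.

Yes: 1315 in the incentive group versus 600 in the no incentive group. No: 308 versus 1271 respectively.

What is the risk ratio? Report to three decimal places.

From the description: a = 1315, b = 308, c = 600, d = 1271.
Risk in exposed = 1315/1623 = 0.81023; risk in unexposed = 600/1871 = 0.32068.
RR = 0.81023 / 0.32068 = 2.52656
The risk among the exposed is 2.53 times that among the unexposed.

2.527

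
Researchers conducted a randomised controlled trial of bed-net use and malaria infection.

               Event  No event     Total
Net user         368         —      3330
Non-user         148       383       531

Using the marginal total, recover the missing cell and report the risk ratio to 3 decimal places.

0.396

The missing cell is in the exposed row: 3330 − 368 = 2962.
So a = 368, b = 2962, c = 148, d = 383.
RR = [a/(a+b)] / [c/(c+d)] = (368/3330) / (148/531) = 0.11051/0.27872 = 0.39649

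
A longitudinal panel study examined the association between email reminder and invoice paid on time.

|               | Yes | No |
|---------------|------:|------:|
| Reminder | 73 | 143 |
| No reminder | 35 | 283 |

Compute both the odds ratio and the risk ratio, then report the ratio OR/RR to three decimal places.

Cells: a = 73, b = 143, c = 35, d = 283.
OR = (73·283)/(143·35) = 20659/5005 = 4.12767
Risk in exposed = 73/216 = 0.33796; risk in unexposed = 35/318 = 0.11006; RR = 3.07063
OR/RR = 4.12767 / 3.07063 = 1.34424
The outcome is not rare, so the OR lies further from 1 than the RR.

1.344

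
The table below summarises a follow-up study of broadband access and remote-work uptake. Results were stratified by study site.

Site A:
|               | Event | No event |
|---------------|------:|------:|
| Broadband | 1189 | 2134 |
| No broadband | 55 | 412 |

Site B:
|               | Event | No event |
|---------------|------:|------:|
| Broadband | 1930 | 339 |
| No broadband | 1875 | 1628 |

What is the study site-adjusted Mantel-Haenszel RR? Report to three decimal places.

1.678

RR_MH = Σ(aᵢ·n₀ᵢ/nᵢ) / Σ(cᵢ·n₁ᵢ/nᵢ), with n₁ᵢ = aᵢ+bᵢ (exposed), n₀ᵢ = cᵢ+dᵢ (unexposed), nᵢ = n₁ᵢ+n₀ᵢ.
Stratum 1 (Site A): n₁ = 3323, n₀ = 467, n = 3790; a·n₀/n = 1189·467/3790 = 146.5074; c·n₁/n = 55·3323/3790 = 48.2230
Stratum 2 (Site B): n₁ = 2269, n₀ = 3503, n = 5772; a·n₀/n = 1930·3503/5772 = 1171.3080; c·n₁/n = 1875·2269/5772 = 737.0712
RR_MH = (146.5074 + 1171.3080) / (48.2230 + 737.0712) = 1317.8154 / 785.2942 = 1.67812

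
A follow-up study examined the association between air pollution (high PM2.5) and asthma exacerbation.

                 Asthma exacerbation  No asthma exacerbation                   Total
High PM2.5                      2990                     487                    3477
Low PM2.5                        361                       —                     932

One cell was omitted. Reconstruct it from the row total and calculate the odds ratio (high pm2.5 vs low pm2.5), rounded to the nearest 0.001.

9.711

The missing cell is in the unexposed row: 932 − 361 = 571.
So a = 2990, b = 487, c = 361, d = 571.
OR = (a·d)/(b·c) = (2990 × 571) / (487 × 361) = 1707290 / 175807 = 9.71116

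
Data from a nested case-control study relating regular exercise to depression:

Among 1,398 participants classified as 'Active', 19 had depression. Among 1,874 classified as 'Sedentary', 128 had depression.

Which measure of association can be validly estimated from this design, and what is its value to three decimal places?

0.188

From the description: a = 19, b = 1379, c = 128, d = 1746.
This is a nested case-control study: participants were sampled on outcome status, so risks in the source population cannot be estimated directly — relative risk is not valid here. The odds ratio is the appropriate measure.
OR = (a·d)/(b·c) = (19 × 1746) / (1379 × 128) = 33174 / 176512 = 0.18794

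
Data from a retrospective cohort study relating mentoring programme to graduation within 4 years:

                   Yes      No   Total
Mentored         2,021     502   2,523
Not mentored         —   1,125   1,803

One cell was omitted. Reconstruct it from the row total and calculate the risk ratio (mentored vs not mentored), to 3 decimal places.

The missing cell is in the unexposed row: 1803 − 1125 = 678.
So a = 2021, b = 502, c = 678, d = 1125.
RR = [a/(a+b)] / [c/(c+d)] = (2021/2523) / (678/1803) = 0.80103/0.37604 = 2.13017

2.130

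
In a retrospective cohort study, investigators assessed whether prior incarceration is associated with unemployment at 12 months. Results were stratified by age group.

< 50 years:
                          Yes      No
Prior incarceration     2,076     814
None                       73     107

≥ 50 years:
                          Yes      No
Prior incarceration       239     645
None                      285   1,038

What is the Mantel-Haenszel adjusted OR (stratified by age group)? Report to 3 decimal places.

OR_MH = Σ(aᵢdᵢ/nᵢ) / Σ(bᵢcᵢ/nᵢ), where nᵢ is the stratum total.
Stratum 1 (< 50 years): n = 3070; a·d/n = 2076·107/3070 = 72.3557; b·c/n = 814·73/3070 = 19.3557
Stratum 2 (≥ 50 years): n = 2207; a·d/n = 239·1038/2207 = 112.4069; b·c/n = 645·285/2207 = 83.2918
OR_MH = (72.3557 + 112.4069) / (19.3557 + 83.2918) = 184.7626 / 102.6475 = 1.79997

1.800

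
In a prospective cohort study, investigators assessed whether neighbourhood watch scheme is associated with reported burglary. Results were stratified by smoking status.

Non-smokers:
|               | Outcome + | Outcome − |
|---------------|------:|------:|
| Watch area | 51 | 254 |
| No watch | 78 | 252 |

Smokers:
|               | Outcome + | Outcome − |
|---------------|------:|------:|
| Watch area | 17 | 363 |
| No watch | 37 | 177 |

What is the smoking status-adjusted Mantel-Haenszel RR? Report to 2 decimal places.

0.53

RR_MH = Σ(aᵢ·n₀ᵢ/nᵢ) / Σ(cᵢ·n₁ᵢ/nᵢ), with n₁ᵢ = aᵢ+bᵢ (exposed), n₀ᵢ = cᵢ+dᵢ (unexposed), nᵢ = n₁ᵢ+n₀ᵢ.
Stratum 1 (Non-smokers): n₁ = 305, n₀ = 330, n = 635; a·n₀/n = 51·330/635 = 26.5039; c·n₁/n = 78·305/635 = 37.4646
Stratum 2 (Smokers): n₁ = 380, n₀ = 214, n = 594; a·n₀/n = 17·214/594 = 6.1246; c·n₁/n = 37·380/594 = 23.6700
RR_MH = (26.5039 + 6.1246) / (37.4646 + 23.6700) = 32.6285 / 61.1346 = 0.53372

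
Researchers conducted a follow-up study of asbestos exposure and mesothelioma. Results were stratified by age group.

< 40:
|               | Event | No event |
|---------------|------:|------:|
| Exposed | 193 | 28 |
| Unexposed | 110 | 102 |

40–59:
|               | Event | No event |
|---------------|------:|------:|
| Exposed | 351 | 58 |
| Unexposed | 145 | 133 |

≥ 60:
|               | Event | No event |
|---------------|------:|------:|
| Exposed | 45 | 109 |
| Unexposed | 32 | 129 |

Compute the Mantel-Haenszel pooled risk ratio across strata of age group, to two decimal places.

RR_MH = Σ(aᵢ·n₀ᵢ/nᵢ) / Σ(cᵢ·n₁ᵢ/nᵢ), with n₁ᵢ = aᵢ+bᵢ (exposed), n₀ᵢ = cᵢ+dᵢ (unexposed), nᵢ = n₁ᵢ+n₀ᵢ.
Stratum 1 (< 40): n₁ = 221, n₀ = 212, n = 433; a·n₀/n = 193·212/433 = 94.4942; c·n₁/n = 110·221/433 = 56.1432
Stratum 2 (40–59): n₁ = 409, n₀ = 278, n = 687; a·n₀/n = 351·278/687 = 142.0349; c·n₁/n = 145·409/687 = 86.3246
Stratum 3 (≥ 60): n₁ = 154, n₀ = 161, n = 315; a·n₀/n = 45·161/315 = 23.0000; c·n₁/n = 32·154/315 = 15.6444
RR_MH = (94.4942 + 142.0349 + 23.0000) / (56.1432 + 86.3246 + 15.6444) = 259.5292 / 158.1122 = 1.64142

1.64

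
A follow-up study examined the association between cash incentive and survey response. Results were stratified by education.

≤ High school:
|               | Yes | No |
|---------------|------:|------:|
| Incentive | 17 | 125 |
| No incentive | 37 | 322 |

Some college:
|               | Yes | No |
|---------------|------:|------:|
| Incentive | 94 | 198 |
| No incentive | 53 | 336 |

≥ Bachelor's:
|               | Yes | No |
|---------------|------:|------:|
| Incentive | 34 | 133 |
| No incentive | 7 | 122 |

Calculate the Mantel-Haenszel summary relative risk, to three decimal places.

2.171

RR_MH = Σ(aᵢ·n₀ᵢ/nᵢ) / Σ(cᵢ·n₁ᵢ/nᵢ), with n₁ᵢ = aᵢ+bᵢ (exposed), n₀ᵢ = cᵢ+dᵢ (unexposed), nᵢ = n₁ᵢ+n₀ᵢ.
Stratum 1 (≤ High school): n₁ = 142, n₀ = 359, n = 501; a·n₀/n = 17·359/501 = 12.1816; c·n₁/n = 37·142/501 = 10.4870
Stratum 2 (Some college): n₁ = 292, n₀ = 389, n = 681; a·n₀/n = 94·389/681 = 53.6946; c·n₁/n = 53·292/681 = 22.7254
Stratum 3 (≥ Bachelor's): n₁ = 167, n₀ = 129, n = 296; a·n₀/n = 34·129/296 = 14.8176; c·n₁/n = 7·167/296 = 3.9493
RR_MH = (12.1816 + 53.6946 + 14.8176) / (10.4870 + 22.7254 + 3.9493) = 80.6938 / 37.1618 = 2.17142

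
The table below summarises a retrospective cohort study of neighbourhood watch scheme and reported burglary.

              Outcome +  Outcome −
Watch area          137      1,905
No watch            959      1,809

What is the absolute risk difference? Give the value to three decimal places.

Cells: a = 137, b = 1905, c = 959, d = 1809.
Risk in exposed = 137/2042 = 0.067091; risk in unexposed = 959/2768 = 0.346460.
Risk difference = 0.067091 − 0.346460 = -0.279368

-0.279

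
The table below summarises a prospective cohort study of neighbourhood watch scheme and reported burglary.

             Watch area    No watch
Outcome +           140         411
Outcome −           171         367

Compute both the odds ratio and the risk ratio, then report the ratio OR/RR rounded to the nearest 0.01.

0.86

Reading the table with exposure as columns: a = 140 (Watch area, case), b = 171 (Watch area, non-case), c = 411 (No watch, case), d = 367.
OR = (140·367)/(171·411) = 51380/70281 = 0.73107
Risk in exposed = 140/311 = 0.45016; risk in unexposed = 411/778 = 0.52828; RR = 0.85213
OR/RR = 0.73107 / 0.85213 = 0.85793
The outcome is not rare, so the OR lies further from 1 than the RR.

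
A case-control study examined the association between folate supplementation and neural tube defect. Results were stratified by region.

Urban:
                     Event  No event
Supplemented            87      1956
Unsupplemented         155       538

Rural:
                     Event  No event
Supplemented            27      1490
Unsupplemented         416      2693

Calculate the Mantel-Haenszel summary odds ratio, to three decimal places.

0.134

OR_MH = Σ(aᵢdᵢ/nᵢ) / Σ(bᵢcᵢ/nᵢ), where nᵢ is the stratum total.
Stratum 1 (Urban): n = 2736; a·d/n = 87·538/2736 = 17.1075; b·c/n = 1956·155/2736 = 110.8114
Stratum 2 (Rural): n = 4626; a·d/n = 27·2693/4626 = 15.7179; b·c/n = 1490·416/4626 = 133.9905
OR_MH = (17.1075 + 15.7179) / (110.8114 + 133.9905) = 32.8254 / 244.8019 = 0.13409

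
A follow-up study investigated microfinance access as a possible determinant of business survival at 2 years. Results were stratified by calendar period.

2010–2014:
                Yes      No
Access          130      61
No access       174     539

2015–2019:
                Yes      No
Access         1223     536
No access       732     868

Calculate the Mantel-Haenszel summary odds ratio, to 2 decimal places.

OR_MH = Σ(aᵢdᵢ/nᵢ) / Σ(bᵢcᵢ/nᵢ), where nᵢ is the stratum total.
Stratum 1 (2010–2014): n = 904; a·d/n = 130·539/904 = 77.5111; b·c/n = 61·174/904 = 11.7412
Stratum 2 (2015–2019): n = 3359; a·d/n = 1223·868/3359 = 316.0357; b·c/n = 536·732/3359 = 116.8062
OR_MH = (77.5111 + 316.0357) / (11.7412 + 116.8062) = 393.5468 / 128.5473 = 3.06149

3.06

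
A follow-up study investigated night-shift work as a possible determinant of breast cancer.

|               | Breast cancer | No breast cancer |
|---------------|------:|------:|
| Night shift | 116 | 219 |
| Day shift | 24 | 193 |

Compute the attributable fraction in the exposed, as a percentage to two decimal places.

68.06

Cells: a = 116, b = 219, c = 24, d = 193.
Risk in exposed = 116/335 = 0.34627; risk in unexposed = 24/217 = 0.11060.
RR = 0.34627/0.11060 = 3.13085
AR% = (RR − 1)/RR × 100 = (3.13085 − 1)/3.13085 × 100 = 68.0597%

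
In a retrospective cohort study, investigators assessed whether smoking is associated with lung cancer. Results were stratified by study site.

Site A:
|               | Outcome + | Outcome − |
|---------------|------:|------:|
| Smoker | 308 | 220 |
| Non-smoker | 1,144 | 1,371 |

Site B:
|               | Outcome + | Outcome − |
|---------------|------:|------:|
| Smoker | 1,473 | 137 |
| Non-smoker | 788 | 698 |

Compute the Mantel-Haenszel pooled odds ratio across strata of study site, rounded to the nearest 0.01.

OR_MH = Σ(aᵢdᵢ/nᵢ) / Σ(bᵢcᵢ/nᵢ), where nᵢ is the stratum total.
Stratum 1 (Site A): n = 3043; a·d/n = 308·1371/3043 = 138.7670; b·c/n = 220·1144/3043 = 82.7079
Stratum 2 (Site B): n = 3096; a·d/n = 1473·698/3096 = 332.0911; b·c/n = 137·788/3096 = 34.8695
OR_MH = (138.7670 + 332.0911) / (82.7079 + 34.8695) = 470.8581 / 117.5774 = 4.00467

4.00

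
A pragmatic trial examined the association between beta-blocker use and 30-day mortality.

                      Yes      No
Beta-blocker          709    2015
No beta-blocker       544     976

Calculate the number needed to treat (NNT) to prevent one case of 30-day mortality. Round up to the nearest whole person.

11

Risk in treated group = 709/2724 = 0.26028; risk in control = 544/1520 = 0.35789.
Absolute risk reduction = 0.35789 − 0.26028 = 0.09762
NNT = 1 / ARR = 1 / 0.09762 = 10.244 → round up → 11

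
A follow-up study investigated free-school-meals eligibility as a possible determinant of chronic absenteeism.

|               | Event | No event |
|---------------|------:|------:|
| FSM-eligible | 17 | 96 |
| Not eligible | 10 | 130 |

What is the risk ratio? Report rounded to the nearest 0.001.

Cells: a = 17, b = 96, c = 10, d = 130.
Risk in exposed = 17/113 = 0.15044; risk in unexposed = 10/140 = 0.07143.
RR = 0.15044 / 0.07143 = 2.10619
The risk among the exposed is 2.11 times that among the unexposed.

2.106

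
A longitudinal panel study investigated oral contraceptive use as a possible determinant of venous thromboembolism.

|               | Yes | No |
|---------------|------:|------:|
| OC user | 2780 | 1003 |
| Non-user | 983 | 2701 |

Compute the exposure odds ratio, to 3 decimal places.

Cells: a = 2780, b = 1003, c = 983, d = 2701.
OR = (a·d)/(b·c) = (2780 × 2701) / (1003 × 983) = 7508780 / 985949 = 7.61579
The odds of venous thromboembolism are about 7.62 times as high in the oc user group.

7.616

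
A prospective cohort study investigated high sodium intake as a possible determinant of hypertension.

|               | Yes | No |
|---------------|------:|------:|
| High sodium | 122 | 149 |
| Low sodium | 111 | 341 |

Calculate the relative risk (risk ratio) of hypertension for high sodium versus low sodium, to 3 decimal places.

Cells: a = 122, b = 149, c = 111, d = 341.
Risk in exposed = 122/271 = 0.45018; risk in unexposed = 111/452 = 0.24558.
RR = 0.45018 / 0.24558 = 1.83318
The risk among the exposed is 1.83 times that among the unexposed.

1.833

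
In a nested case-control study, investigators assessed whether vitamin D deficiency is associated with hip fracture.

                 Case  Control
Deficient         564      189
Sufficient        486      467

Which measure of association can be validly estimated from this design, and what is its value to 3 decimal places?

Cells: a = 564, b = 189, c = 486, d = 467.
This is a nested case-control study: participants were sampled on outcome status, so risks in the source population cannot be estimated directly — relative risk is not valid here. The odds ratio is the appropriate measure.
OR = (a·d)/(b·c) = (564 × 467) / (189 × 486) = 263388 / 91854 = 2.86746

2.867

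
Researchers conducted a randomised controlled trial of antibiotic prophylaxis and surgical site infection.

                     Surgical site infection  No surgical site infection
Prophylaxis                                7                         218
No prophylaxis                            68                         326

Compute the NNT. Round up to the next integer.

8

Risk in treated group = 7/225 = 0.03111; risk in control = 68/394 = 0.17259.
Absolute risk reduction = 0.17259 − 0.03111 = 0.14148
NNT = 1 / ARR = 1 / 0.14148 = 7.068 → round up → 8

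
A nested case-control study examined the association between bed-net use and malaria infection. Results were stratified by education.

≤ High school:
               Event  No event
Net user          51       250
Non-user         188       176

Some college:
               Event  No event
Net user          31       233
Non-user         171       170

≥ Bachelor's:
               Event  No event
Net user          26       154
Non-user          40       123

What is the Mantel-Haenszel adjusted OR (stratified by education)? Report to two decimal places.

OR_MH = Σ(aᵢdᵢ/nᵢ) / Σ(bᵢcᵢ/nᵢ), where nᵢ is the stratum total.
Stratum 1 (≤ High school): n = 665; a·d/n = 51·176/665 = 13.4977; b·c/n = 250·188/665 = 70.6767
Stratum 2 (Some college): n = 605; a·d/n = 31·170/605 = 8.7107; b·c/n = 233·171/605 = 65.8562
Stratum 3 (≥ Bachelor's): n = 343; a·d/n = 26·123/343 = 9.3236; b·c/n = 154·40/343 = 17.9592
OR_MH = (13.4977 + 8.7107 + 9.3236) / (70.6767 + 65.8562 + 17.9592) = 31.5321 / 154.4921 = 0.20410

0.20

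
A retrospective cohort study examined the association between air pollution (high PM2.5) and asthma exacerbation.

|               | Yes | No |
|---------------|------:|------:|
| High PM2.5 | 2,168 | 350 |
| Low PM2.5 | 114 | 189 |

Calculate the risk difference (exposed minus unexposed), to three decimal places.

Cells: a = 2168, b = 350, c = 114, d = 189.
Risk in exposed = 2168/2518 = 0.861001; risk in unexposed = 114/303 = 0.376238.
Risk difference = 0.861001 − 0.376238 = 0.484763

0.485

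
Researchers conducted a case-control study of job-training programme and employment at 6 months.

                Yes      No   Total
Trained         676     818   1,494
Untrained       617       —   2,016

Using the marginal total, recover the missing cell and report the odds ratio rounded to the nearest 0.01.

The missing cell is in the unexposed row: 2016 − 617 = 1399.
So a = 676, b = 818, c = 617, d = 1399.
OR = (a·d)/(b·c) = (676 × 1399) / (818 × 617) = 945724 / 504706 = 1.87381

1.87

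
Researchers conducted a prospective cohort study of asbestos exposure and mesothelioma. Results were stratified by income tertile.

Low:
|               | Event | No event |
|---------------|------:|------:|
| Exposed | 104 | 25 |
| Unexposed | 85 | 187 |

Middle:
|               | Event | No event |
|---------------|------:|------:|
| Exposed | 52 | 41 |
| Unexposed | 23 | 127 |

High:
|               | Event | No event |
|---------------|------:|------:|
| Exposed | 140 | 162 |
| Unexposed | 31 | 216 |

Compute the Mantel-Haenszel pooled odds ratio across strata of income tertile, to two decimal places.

OR_MH = Σ(aᵢdᵢ/nᵢ) / Σ(bᵢcᵢ/nᵢ), where nᵢ is the stratum total.
Stratum 1 (Low): n = 401; a·d/n = 104·187/401 = 48.4988; b·c/n = 25·85/401 = 5.2993
Stratum 2 (Middle): n = 243; a·d/n = 52·127/243 = 27.1770; b·c/n = 41·23/243 = 3.8807
Stratum 3 (High): n = 549; a·d/n = 140·216/549 = 55.0820; b·c/n = 162·31/549 = 9.1475
OR_MH = (48.4988 + 27.1770 + 55.0820) / (5.2993 + 3.8807 + 9.1475) = 130.7577 / 18.3275 = 7.13453

7.13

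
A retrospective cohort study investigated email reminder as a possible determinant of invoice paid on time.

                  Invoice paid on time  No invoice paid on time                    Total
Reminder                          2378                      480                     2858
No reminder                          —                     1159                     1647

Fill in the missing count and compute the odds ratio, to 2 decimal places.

The missing cell is in the unexposed row: 1647 − 1159 = 488.
So a = 2378, b = 480, c = 488, d = 1159.
OR = (a·d)/(b·c) = (2378 × 1159) / (480 × 488) = 2756102 / 234240 = 11.76615

11.77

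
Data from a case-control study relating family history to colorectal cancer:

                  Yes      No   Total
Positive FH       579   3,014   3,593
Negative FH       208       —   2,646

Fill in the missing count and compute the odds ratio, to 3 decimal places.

2.252

The missing cell is in the unexposed row: 2646 − 208 = 2438.
So a = 579, b = 3014, c = 208, d = 2438.
OR = (a·d)/(b·c) = (579 × 2438) / (3014 × 208) = 1411602 / 626912 = 2.25167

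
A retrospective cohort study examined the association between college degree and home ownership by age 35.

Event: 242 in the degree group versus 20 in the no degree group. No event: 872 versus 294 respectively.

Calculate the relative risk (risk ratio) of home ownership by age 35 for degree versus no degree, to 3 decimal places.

From the description: a = 242, b = 872, c = 20, d = 294.
Risk in exposed = 242/1114 = 0.21724; risk in unexposed = 20/314 = 0.06369.
RR = 0.21724 / 0.06369 = 3.41059
The risk among the exposed is 3.41 times that among the unexposed.

3.411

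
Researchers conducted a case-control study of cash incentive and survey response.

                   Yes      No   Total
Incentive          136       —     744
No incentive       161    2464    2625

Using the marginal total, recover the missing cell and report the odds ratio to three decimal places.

3.423

The missing cell is in the exposed row: 744 − 136 = 608.
So a = 136, b = 608, c = 161, d = 2464.
OR = (a·d)/(b·c) = (136 × 2464) / (608 × 161) = 335104 / 97888 = 3.42334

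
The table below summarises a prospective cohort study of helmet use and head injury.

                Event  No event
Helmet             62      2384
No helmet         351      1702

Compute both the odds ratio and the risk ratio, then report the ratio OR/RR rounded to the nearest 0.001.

Cells: a = 62, b = 2384, c = 351, d = 1702.
OR = (62·1702)/(2384·351) = 105524/836784 = 0.12611
Risk in exposed = 62/2446 = 0.02535; risk in unexposed = 351/2053 = 0.17097; RR = 0.14826
OR/RR = 0.12611 / 0.14826 = 0.85059
The outcome is not rare, so the OR lies further from 1 than the RR.

0.851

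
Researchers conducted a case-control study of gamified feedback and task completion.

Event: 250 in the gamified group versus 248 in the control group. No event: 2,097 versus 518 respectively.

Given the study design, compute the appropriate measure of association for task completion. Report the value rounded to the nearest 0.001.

From the description: a = 250, b = 2097, c = 248, d = 518.
This is a case-control study: participants were sampled on outcome status, so risks in the source population cannot be estimated directly — relative risk is not valid here. The odds ratio is the appropriate measure.
OR = (a·d)/(b·c) = (250 × 518) / (2097 × 248) = 129500 / 520056 = 0.24901

0.249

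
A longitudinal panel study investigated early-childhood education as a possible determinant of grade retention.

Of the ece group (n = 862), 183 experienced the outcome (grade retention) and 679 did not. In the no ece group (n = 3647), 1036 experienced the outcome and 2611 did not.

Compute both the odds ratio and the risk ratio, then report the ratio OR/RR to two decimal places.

0.91

From the description: a = 183, b = 679, c = 1036, d = 2611.
OR = (183·2611)/(679·1036) = 477813/703444 = 0.67925
Risk in exposed = 183/862 = 0.21230; risk in unexposed = 1036/3647 = 0.28407; RR = 0.74734
OR/RR = 0.67925 / 0.74734 = 0.90888
The outcome is not rare, so the OR lies further from 1 than the RR.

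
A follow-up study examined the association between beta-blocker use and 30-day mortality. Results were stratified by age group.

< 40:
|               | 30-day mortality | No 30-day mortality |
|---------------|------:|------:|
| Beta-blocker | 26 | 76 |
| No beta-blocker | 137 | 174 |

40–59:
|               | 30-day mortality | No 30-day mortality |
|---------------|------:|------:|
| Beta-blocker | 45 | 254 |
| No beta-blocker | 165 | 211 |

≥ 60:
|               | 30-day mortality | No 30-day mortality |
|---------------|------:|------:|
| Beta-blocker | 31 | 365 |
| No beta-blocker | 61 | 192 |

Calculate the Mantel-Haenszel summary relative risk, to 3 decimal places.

0.394

RR_MH = Σ(aᵢ·n₀ᵢ/nᵢ) / Σ(cᵢ·n₁ᵢ/nᵢ), with n₁ᵢ = aᵢ+bᵢ (exposed), n₀ᵢ = cᵢ+dᵢ (unexposed), nᵢ = n₁ᵢ+n₀ᵢ.
Stratum 1 (< 40): n₁ = 102, n₀ = 311, n = 413; a·n₀/n = 26·311/413 = 19.5787; c·n₁/n = 137·102/413 = 33.8354
Stratum 2 (40–59): n₁ = 299, n₀ = 376, n = 675; a·n₀/n = 45·376/675 = 25.0667; c·n₁/n = 165·299/675 = 73.0889
Stratum 3 (≥ 60): n₁ = 396, n₀ = 253, n = 649; a·n₀/n = 31·253/649 = 12.0847; c·n₁/n = 61·396/649 = 37.2203
RR_MH = (19.5787 + 25.0667 + 12.0847) / (33.8354 + 73.0889 + 37.2203) = 56.7301 / 144.1446 = 0.39356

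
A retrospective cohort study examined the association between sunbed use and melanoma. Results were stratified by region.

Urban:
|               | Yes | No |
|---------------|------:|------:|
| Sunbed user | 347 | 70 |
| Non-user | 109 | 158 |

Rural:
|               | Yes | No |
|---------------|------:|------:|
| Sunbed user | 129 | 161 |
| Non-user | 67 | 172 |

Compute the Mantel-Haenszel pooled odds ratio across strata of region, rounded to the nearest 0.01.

OR_MH = Σ(aᵢdᵢ/nᵢ) / Σ(bᵢcᵢ/nᵢ), where nᵢ is the stratum total.
Stratum 1 (Urban): n = 684; a·d/n = 347·158/684 = 80.1550; b·c/n = 70·109/684 = 11.1550
Stratum 2 (Rural): n = 529; a·d/n = 129·172/529 = 41.9433; b·c/n = 161·67/529 = 20.3913
OR_MH = (80.1550 + 41.9433) / (11.1550 + 20.3913) = 122.0983 / 31.5463 = 3.87045

3.87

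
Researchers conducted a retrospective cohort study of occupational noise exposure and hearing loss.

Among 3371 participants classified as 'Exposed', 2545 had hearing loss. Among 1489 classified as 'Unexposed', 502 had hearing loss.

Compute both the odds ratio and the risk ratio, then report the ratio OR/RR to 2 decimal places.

From the description: a = 2545, b = 826, c = 502, d = 987.
OR = (2545·987)/(826·502) = 2511915/414652 = 6.05789
Risk in exposed = 2545/3371 = 0.75497; risk in unexposed = 502/1489 = 0.33714; RR = 2.23934
OR/RR = 6.05789 / 2.23934 = 2.70521
The outcome is not rare, so the OR lies further from 1 than the RR.

2.71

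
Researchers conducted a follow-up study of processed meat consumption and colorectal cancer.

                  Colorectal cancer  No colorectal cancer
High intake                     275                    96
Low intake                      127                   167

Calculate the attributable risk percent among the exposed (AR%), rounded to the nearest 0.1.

41.7

Cells: a = 275, b = 96, c = 127, d = 167.
Risk in exposed = 275/371 = 0.74124; risk in unexposed = 127/294 = 0.43197.
RR = 0.74124/0.43197 = 1.71594
AR% = (RR − 1)/RR × 100 = (1.71594 − 1)/1.71594 × 100 = 41.7229%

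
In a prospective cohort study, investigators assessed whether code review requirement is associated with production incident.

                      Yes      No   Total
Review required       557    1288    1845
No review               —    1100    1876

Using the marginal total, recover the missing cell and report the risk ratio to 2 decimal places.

0.73

The missing cell is in the unexposed row: 1876 − 1100 = 776.
So a = 557, b = 1288, c = 776, d = 1100.
RR = [a/(a+b)] / [c/(c+d)] = (557/1845) / (776/1876) = 0.30190/0.41365 = 0.72984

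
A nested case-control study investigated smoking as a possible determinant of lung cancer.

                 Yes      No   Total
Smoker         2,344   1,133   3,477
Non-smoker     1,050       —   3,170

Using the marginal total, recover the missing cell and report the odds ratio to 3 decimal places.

The missing cell is in the unexposed row: 3170 − 1050 = 2120.
So a = 2344, b = 1133, c = 1050, d = 2120.
OR = (a·d)/(b·c) = (2344 × 2120) / (1133 × 1050) = 4969280 / 1189650 = 4.17709

4.177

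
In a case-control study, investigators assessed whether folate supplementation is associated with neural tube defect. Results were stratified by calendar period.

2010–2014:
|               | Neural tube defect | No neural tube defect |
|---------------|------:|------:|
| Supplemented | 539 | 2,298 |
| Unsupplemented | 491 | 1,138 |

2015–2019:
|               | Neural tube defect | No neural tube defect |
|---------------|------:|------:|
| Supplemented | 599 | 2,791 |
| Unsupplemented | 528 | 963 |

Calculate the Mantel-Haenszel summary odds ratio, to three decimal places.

OR_MH = Σ(aᵢdᵢ/nᵢ) / Σ(bᵢcᵢ/nᵢ), where nᵢ is the stratum total.
Stratum 1 (2010–2014): n = 4466; a·d/n = 539·1138/4466 = 137.3448; b·c/n = 2298·491/4466 = 252.6462
Stratum 2 (2015–2019): n = 4881; a·d/n = 599·963/4881 = 118.1801; b·c/n = 2791·528/4881 = 301.9152
OR_MH = (137.3448 + 118.1801) / (252.6462 + 301.9152) = 255.5249 / 554.5614 = 0.46077

0.461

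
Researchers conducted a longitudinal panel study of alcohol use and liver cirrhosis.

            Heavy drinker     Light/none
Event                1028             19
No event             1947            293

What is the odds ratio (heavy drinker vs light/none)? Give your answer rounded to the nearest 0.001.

8.142

Reading the table with exposure as columns: a = 1028 (Heavy drinker, case), b = 1947 (Heavy drinker, non-case), c = 19 (Light/none, case), d = 293.
OR = (a·d)/(b·c) = (1028 × 293) / (1947 × 19) = 301204 / 36993 = 8.14219
The odds of liver cirrhosis are about 8.14 times as high in the heavy drinker group.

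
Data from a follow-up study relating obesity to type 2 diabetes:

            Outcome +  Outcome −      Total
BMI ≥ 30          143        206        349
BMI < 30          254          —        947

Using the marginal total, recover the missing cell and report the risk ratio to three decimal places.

1.528

The missing cell is in the unexposed row: 947 − 254 = 693.
So a = 143, b = 206, c = 254, d = 693.
RR = [a/(a+b)] / [c/(c+d)] = (143/349) / (254/947) = 0.40974/0.26822 = 1.52766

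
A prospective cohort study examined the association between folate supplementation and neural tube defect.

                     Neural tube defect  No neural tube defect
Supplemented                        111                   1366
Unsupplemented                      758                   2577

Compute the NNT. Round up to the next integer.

Risk in treated group = 111/1477 = 0.07515; risk in control = 758/3335 = 0.22729.
Absolute risk reduction = 0.22729 − 0.07515 = 0.15213
NNT = 1 / ARR = 1 / 0.15213 = 6.573 → round up → 7

7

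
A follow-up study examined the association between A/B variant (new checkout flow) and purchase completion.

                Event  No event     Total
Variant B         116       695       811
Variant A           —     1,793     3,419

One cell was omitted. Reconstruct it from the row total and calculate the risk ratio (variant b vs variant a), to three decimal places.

The missing cell is in the unexposed row: 3419 − 1793 = 1626.
So a = 116, b = 695, c = 1626, d = 1793.
RR = [a/(a+b)] / [c/(c+d)] = (116/811) / (1626/3419) = 0.14303/0.47558 = 0.30076

0.301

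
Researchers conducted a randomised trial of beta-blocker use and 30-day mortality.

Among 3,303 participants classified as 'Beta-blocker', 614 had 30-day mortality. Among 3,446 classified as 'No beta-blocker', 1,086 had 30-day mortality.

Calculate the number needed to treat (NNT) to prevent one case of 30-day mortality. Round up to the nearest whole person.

Risk in treated group = 614/3303 = 0.18589; risk in control = 1086/3446 = 0.31515.
Absolute risk reduction = 0.31515 − 0.18589 = 0.12926
NNT = 1 / ARR = 1 / 0.12926 = 7.737 → round up → 8

8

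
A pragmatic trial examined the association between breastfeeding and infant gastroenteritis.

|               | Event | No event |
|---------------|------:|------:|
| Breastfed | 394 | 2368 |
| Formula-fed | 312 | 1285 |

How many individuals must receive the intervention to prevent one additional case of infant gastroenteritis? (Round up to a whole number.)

19

Risk in treated group = 394/2762 = 0.14265; risk in control = 312/1597 = 0.19537.
Absolute risk reduction = 0.19537 − 0.14265 = 0.05272
NNT = 1 / ARR = 1 / 0.05272 = 18.970 → round up → 19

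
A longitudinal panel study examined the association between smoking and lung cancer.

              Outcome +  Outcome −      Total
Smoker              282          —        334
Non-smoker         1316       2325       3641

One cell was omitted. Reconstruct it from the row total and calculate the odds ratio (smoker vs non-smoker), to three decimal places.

9.581

The missing cell is in the exposed row: 334 − 282 = 52.
So a = 282, b = 52, c = 1316, d = 2325.
OR = (a·d)/(b·c) = (282 × 2325) / (52 × 1316) = 655650 / 68432 = 9.58104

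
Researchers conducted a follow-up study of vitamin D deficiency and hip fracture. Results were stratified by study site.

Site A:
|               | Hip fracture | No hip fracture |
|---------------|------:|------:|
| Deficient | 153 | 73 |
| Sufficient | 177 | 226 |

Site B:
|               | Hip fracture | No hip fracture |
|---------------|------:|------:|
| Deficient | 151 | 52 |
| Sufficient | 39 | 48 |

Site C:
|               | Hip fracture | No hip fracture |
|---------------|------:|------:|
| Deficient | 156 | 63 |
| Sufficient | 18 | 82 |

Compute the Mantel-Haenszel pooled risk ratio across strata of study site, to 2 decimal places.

1.86

RR_MH = Σ(aᵢ·n₀ᵢ/nᵢ) / Σ(cᵢ·n₁ᵢ/nᵢ), with n₁ᵢ = aᵢ+bᵢ (exposed), n₀ᵢ = cᵢ+dᵢ (unexposed), nᵢ = n₁ᵢ+n₀ᵢ.
Stratum 1 (Site A): n₁ = 226, n₀ = 403, n = 629; a·n₀/n = 153·403/629 = 98.0270; c·n₁/n = 177·226/629 = 63.5962
Stratum 2 (Site B): n₁ = 203, n₀ = 87, n = 290; a·n₀/n = 151·87/290 = 45.3000; c·n₁/n = 39·203/290 = 27.3000
Stratum 3 (Site C): n₁ = 219, n₀ = 100, n = 319; a·n₀/n = 156·100/319 = 48.9028; c·n₁/n = 18·219/319 = 12.3574
RR_MH = (98.0270 + 45.3000 + 48.9028) / (63.5962 + 27.3000 + 12.3574) = 192.2298 / 103.2536 = 1.86173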